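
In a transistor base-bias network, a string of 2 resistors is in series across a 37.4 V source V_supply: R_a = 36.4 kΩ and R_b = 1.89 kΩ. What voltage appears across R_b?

V ≈ 1.85 V

Total series resistance ΣR = 36.4 + 1.89 = 38.29 kΩ.
V = V_supply · R/ΣR = 37.4 × 0.04936 = 1.846 V.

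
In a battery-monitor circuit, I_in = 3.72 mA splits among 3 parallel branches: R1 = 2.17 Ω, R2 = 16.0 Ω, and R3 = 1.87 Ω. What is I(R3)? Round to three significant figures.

I ≈ 1.88 mA

Total conductance ΣG = 1/2.17 + 1/16.0 + 1/1.87 = 1.058 (units of 1/Ω).
By the current-divider rule, I = I_in · G_k/ΣG = 3.72 × 0.5054 = 1.880 mA.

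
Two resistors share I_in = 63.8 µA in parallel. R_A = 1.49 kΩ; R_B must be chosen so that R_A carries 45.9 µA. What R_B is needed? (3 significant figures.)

R_B ≈ 3.82 kΩ

The fraction through R_A equals R_B/(R_A+R_B).
With f = 0.7194, R_B = R_A · f/(1−f) = 1.49 × 2.564 = 3.821 kΩ.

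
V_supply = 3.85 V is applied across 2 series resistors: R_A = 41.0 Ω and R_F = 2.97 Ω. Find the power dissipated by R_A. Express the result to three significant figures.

ΣR = 43.97 Ω → I = 3.85/43.97 = 0.08756 A.
P(R_A) = I²·R_A = (0.08756)² × 41.0 = 0.3143 W.

P ≈ 0.314 W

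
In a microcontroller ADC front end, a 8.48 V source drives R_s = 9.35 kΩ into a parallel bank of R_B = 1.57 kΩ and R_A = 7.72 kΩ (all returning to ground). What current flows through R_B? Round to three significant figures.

I ≈ 0.661 mA

Combine the parallel branches: R_p = (1/1.57 + 1/7.72)⁻¹ = 1.305 kΩ.
V_A by voltage divider: V_A = 8.48 × 1.305/(9.35 + 1.305) = 1.038 V.
I(R_B) = V_A / R_B = 1.038/1.57 = 0.6614 mA.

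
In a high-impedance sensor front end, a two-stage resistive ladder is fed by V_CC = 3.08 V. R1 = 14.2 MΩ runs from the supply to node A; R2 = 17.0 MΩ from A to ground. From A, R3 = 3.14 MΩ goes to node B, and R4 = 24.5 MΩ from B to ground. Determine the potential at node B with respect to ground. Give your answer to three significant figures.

V_B ≈ 1.16 V

Node A sees R2 in parallel with the series input of stage 2, R3 + R4 = 27.64 MΩ.
Effective lower resistance at A: R2 ‖ 27.64 = 10.53 MΩ.
First divider: V_A = V_CC · 10.53/(14.2 + 10.53) = 1.311 V.
Then the unloaded second divider: V_B = V_A × R4/(R3+R4) = 1.311 × 0.8864 = 1.162 V.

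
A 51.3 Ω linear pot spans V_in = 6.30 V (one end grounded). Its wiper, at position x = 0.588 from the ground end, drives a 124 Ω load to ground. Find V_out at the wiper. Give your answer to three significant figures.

V_out ≈ 3.37 V

Lower segment x·R_p = 30.16 Ω; upper segment (1−x)·R_p = 21.14 Ω.
Lower segment in parallel with the load: 30.16 ‖ 124 = 24.26 Ω.
Loaded-divider output: V_out = 6.30 × 0.5344 = 3.367 V.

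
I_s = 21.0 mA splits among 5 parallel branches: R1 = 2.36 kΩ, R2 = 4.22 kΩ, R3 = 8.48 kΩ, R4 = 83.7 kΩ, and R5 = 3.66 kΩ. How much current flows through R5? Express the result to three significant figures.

Conductances: ΣG = 1/2.36 + 1/4.22 + 1/8.48 + 1/83.7 + 1/3.66 = 1.064 (1/kΩ).
R5 takes the fraction G_k/ΣG = 0.2732/1.064 = 0.2568, so I = 21.0 × 0.2568 = 5.394 mA.

I ≈ 5.39 mA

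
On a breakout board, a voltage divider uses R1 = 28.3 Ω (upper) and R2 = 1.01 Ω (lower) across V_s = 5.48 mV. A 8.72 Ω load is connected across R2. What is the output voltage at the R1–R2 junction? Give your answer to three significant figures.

V_out ≈ 0.170 mV

First combine the lower leg with the load: R2 ‖ R_L = 0.9052 Ω.
Now apply the divider: V_out = 5.48 × 0.03099 = 0.1698 mV.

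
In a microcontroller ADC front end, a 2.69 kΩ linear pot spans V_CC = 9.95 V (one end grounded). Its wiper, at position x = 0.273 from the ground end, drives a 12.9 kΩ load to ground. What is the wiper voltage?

V_out ≈ 2.61 V

Split the track: R_lower = x·R_p = 0.7344 kΩ, R_upper = (1−x)·R_p = 1.956 kΩ.
(x·R_p) ‖ R_L = 0.6948 kΩ.
V_out = 9.95 × 0.6948/(1.956 + 0.6948) = 2.608 V.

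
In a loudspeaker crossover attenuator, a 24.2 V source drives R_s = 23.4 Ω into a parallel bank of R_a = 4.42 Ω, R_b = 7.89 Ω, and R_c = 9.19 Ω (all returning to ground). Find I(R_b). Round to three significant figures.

Equivalent of the parallel group: R_p = 2.165 Ω.
V_A by voltage divider: V_A = 24.2 × 2.165/(23.4 + 2.165) = 2.050 V.
I(R_b) = V_A / R_b = 2.050/7.89 = 0.2598 A.
(Equivalently: I_total = 0.9466 A, then current-divider fraction G_k/ΣG = 0.2745.)

I ≈ 0.260 A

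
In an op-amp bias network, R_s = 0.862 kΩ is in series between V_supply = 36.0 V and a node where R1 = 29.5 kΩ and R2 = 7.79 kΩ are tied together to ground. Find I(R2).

I ≈ 4.05 mA

Equivalent of the parallel group: R_p = 6.163 kΩ.
V_A by voltage divider: V_A = 36.0 × 6.163/(0.862 + 6.163) = 31.58 V.
Branch current I = V_A/R2 = 31.58/7.79 = 4.054 mA.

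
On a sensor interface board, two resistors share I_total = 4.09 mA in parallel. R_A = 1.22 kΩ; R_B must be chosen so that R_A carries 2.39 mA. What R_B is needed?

R_B ≈ 1.72 kΩ

In a two-way split, I_A/I_total = R_B/(R_A + R_B).
2.39/4.09 = R_B/(R_A + R_B) → R_B = R_A · (0.5844)/(1 − 0.5844) = 1.22 × 1.406 = 1.715 kΩ.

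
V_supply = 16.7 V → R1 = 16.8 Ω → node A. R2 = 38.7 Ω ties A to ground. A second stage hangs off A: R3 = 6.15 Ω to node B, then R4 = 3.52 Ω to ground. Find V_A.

V_A ≈ 5.27 V

Looking into the second stage from A: R3 + R4 = 9.670 Ω appears in parallel with R2.
R2 ‖ (R3+R4) = 7.737 Ω.
First divider: V_A = V_supply · 7.737/(16.8 + 7.737) = 5.266 V.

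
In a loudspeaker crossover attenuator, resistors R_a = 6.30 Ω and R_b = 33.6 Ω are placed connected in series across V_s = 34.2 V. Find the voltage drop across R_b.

V ≈ 28.8 V

Series total: ΣR = 6.30 + 33.6 = 39.90 Ω.
By the voltage-divider rule, V = 34.2 × 33.60/39.90 = 28.80 V.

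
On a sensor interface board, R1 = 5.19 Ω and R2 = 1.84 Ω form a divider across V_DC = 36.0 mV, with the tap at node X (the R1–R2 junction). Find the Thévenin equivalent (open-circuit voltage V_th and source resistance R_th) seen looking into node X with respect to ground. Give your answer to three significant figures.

V_th ≈ 9.42 mV, R_th ≈ 1.36 Ω

V_th is the unloaded tap voltage: V_DC · R2/(R1+R2) = 36.0 × 0.2617 = 9.422 mV.
Looking into X with the source shorted: R_th = R1·R2/(R1+R2) = 5.190 × 1.84/7.030 = 1.358 Ω.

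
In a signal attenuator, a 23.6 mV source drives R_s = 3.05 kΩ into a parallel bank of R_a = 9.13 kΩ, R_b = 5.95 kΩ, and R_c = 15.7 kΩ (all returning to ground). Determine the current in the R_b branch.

I ≈ 1.94 µA

Parallel bank: R_p = 1/(1/9.13 + 1/5.95 + 1/15.7) = 2.930 kΩ.
V_A by voltage divider: V_A = 23.6 × 2.930/(3.05 + 2.930) = 11.56 mV.
I(R_b) = V_A / R_b = 11.56/5.95 = 1.943 µA.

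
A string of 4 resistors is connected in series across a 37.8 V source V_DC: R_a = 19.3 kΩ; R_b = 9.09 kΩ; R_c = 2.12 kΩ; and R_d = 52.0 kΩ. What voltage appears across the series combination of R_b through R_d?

V ≈ 29.0 V

Series total: ΣR = 19.3 + 9.09 + 2.12 + 52.0 = 82.51 kΩ.
R_{R_b..R_d} = 9.09 + 2.12 + 52.0 = 63.21 kΩ.
V = V_DC · R/ΣR = 37.8 × 0.7661 = 28.96 V.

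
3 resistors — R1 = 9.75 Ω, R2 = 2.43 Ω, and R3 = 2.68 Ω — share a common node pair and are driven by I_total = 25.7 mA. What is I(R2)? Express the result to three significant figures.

Conductances: ΣG = 1/9.75 + 1/2.43 + 1/2.68 = 0.8872 (1/Ω).
By the current-divider rule, I = I_total · G_k/ΣG = 25.7 × 0.4638 = 11.92 mA.

I ≈ 11.9 mA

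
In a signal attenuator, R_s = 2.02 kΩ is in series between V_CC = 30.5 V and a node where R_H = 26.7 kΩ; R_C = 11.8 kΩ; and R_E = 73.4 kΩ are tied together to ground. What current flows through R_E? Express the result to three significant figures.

Equivalent of the parallel group: R_p = 7.363 kΩ.
Node voltage V_A = V_CC · R_p/(R_s + R_p) = 30.5 × 0.7847 = 23.93 V.
Branch current I = V_A/R_E = 23.93/73.4 = 0.3261 mA.
(Equivalently: I_total = 3.251 mA, then current-divider fraction G_k/ΣG = 0.1003.)

I ≈ 0.326 mA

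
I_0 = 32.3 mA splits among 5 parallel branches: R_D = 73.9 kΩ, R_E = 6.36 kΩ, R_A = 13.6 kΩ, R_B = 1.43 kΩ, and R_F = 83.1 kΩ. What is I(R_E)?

I ≈ 5.31 mA

Conductances: ΣG = 1/73.9 + 1/6.36 + 1/13.6 + 1/1.43 + 1/83.1 = 0.9556 (1/kΩ).
Current divider: I(R_E) = I_0 · G_k/ΣG = 32.3 × (0.1572/0.9556) = 32.3 × 0.1645 = 5.314 mA.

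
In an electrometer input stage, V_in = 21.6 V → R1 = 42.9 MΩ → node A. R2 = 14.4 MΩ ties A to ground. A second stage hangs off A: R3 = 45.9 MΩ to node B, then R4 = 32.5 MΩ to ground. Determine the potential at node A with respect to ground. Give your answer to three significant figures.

Node A sees R2 in parallel with the series input of stage 2, R3 + R4 = 78.40 MΩ.
R2 ‖ (R3+R4) = 12.17 MΩ.
First divider: V_A = V_in · 12.17/(42.9 + 12.17) = 4.772 V.

V_A ≈ 4.77 V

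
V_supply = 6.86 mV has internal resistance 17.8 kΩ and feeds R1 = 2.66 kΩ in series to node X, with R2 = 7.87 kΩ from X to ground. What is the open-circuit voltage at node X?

R1' = 17.8 + 2.66 = 20.46 kΩ (source resistance + R1).
V_th is the unloaded tap voltage: V_supply · R2/(R1'+R2) = 6.86 × 0.2778 = 1.906 mV.

V_th ≈ 1.91 mV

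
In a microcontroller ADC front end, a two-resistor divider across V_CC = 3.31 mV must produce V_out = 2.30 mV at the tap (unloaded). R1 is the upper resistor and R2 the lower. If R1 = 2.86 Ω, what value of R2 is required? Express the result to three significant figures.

The divider ratio is R2/(R1+R2) = 2.30/3.31 = 0.6949.
Rearranging, R2 = R1·k/(1−k) = 2.86 × 2.277 = 6.513 Ω.

R2 ≈ 6.51 Ω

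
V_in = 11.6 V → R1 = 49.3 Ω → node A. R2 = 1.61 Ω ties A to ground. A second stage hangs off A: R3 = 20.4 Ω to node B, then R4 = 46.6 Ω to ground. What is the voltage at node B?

V_B ≈ 0.249 V

Node A sees R2 in parallel with the series input of stage 2, R3 + R4 = 67.00 Ω.
R2 ‖ (R3+R4) = 1.572 Ω.
V_A = 11.6 × 1.572/(49.3 + 1.572) = 0.3585 V.
V_B = V_A × 0.6955 = 0.2493 V.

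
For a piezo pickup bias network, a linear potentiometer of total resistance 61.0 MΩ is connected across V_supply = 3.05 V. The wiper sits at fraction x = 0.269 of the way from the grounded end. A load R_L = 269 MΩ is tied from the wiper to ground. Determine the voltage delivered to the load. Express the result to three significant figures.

The pot divides into 44.59 MΩ above the wiper and 16.41 MΩ below.
Lower segment in parallel with the load: 16.41 ‖ 269 = 15.47 MΩ.
V_out = 3.05 × 15.47/(44.59 + 15.47) = 0.7854 V.

V_out ≈ 0.785 V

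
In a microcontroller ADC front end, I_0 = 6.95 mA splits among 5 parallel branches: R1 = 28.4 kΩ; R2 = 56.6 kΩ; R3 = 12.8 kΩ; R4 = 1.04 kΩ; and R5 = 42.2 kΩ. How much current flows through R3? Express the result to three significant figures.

Conductances: ΣG = 1/28.4 + 1/56.6 + 1/12.8 + 1/1.04 + 1/42.2 = 1.116 (1/kΩ).
Current divider: I(R3) = I_0 · G_k/ΣG = 6.95 × (0.07812/1.116) = 6.95 × 0.06999 = 0.4864 mA.

I ≈ 0.486 mA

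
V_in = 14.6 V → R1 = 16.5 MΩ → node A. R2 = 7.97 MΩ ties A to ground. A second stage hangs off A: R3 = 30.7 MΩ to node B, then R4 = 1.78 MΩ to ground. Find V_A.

Node A sees R2 in parallel with the series input of stage 2, R3 + R4 = 32.48 MΩ.
R2 ‖ (R3+R4) = 6.400 MΩ.
V_A = 14.6 × 6.400/(16.5 + 6.400) = 4.080 V.

V_A ≈ 4.08 V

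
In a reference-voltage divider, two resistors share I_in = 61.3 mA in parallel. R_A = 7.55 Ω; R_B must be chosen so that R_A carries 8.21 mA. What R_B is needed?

R_B ≈ 1.17 Ω

In a two-way split, I_A/I_in = R_B/(R_A + R_B).
With f = 0.1339, R_B = R_A · f/(1−f) = 7.55 × 0.1546 = 1.168 Ω.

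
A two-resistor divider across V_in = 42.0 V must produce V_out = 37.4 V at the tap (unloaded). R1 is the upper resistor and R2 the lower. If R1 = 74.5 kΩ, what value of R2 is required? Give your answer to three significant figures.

Required fraction k = V_out/V_in = 0.8905.
So R2 = R1 · V_out/(V_in − V_out) = 74.5 × 37.4/(42.0 − 37.4) = 74.5 × 8.130 = 605.7 kΩ.

R2 ≈ 606 kΩ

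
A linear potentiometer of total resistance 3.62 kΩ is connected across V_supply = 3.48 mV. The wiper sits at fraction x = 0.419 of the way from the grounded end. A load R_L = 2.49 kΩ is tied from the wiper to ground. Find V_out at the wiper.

Lower segment x·R_p = 1.517 kΩ; upper segment (1−x)·R_p = 2.103 kΩ.
R_L loads the lower segment: effective lower R = 0.9426 kΩ.
V_out = 3.48 × 0.9426/(2.103 + 0.9426) = 1.077 mV.
(Unloaded: V_out = x·V_supply = 1.46 mV.)

V_out ≈ 1.08 mV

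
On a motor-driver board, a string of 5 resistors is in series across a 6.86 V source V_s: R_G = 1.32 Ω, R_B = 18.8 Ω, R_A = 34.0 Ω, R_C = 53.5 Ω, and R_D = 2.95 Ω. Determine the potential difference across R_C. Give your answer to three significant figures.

Total series resistance ΣR = 1.32 + 18.8 + 34.0 + 53.5 + 2.95 = 110.6 Ω.
Voltage divider: V = V_s · (53.50 / 110.6) = 6.86 × 0.4839 = 3.319 V.

V ≈ 3.32 V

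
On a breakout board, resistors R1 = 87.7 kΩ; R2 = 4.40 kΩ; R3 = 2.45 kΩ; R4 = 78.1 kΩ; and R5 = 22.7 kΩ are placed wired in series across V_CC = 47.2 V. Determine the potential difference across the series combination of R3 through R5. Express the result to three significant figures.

Total series resistance ΣR = 87.7 + 4.40 + 2.45 + 78.1 + 22.7 = 195.3 kΩ.
R_{R3..R5} = 2.45 + 78.1 + 22.7 = 103.2 kΩ.
V = V_CC · R/ΣR = 47.2 × 0.5285 = 24.95 V.

V ≈ 24.9 V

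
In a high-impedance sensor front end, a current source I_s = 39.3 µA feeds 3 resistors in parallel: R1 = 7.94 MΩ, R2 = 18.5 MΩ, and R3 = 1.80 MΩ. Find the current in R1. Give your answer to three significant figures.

I ≈ 6.73 µA

ΣG = 1/7.94 + 1/18.5 + 1/1.80 = 0.7356.
By the current-divider rule, I = I_s · G_k/ΣG = 39.3 × 0.1712 = 6.729 µA.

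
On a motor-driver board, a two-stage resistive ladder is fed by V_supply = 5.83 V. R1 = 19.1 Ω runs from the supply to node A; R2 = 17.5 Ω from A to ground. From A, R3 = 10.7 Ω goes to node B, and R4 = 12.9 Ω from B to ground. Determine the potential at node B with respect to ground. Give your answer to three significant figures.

V_B ≈ 1.10 V

Node A sees R2 in parallel with the series input of stage 2, R3 + R4 = 23.60 Ω.
Effective lower resistance at A: R2 ‖ 23.60 = 10.05 Ω.
V_A = 5.83 × 10.05/(19.1 + 10.05) = 2.010 V.
Then the unloaded second divider: V_B = V_A × R4/(R3+R4) = 2.010 × 0.5466 = 1.099 V.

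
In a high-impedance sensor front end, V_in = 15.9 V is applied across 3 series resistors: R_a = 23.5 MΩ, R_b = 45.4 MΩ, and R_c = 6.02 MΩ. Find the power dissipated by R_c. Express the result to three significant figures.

ΣR = 74.92 MΩ → I = 15.9/74.92 = 0.2122 µA.
V(R_c) = I·R = 1.278 V; P = V·I = 1.278 × 0.2122 = 0.2711 µW.

P ≈ 0.271 µW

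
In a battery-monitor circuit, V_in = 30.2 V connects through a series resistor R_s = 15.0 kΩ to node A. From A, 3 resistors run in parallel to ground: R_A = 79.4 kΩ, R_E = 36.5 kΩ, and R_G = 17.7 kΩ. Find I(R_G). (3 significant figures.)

I ≈ 0.697 mA

Equivalent of the parallel group: R_p = 10.36 kΩ.
V_A = 30.2 × 10.36/25.36 = 12.34 V.
I(R_G) = V_A / R_G = 12.34/17.7 = 0.6972 mA.
(Equivalently: I_total = 1.191 mA, then current-divider fraction G_k/ΣG = 0.5855.)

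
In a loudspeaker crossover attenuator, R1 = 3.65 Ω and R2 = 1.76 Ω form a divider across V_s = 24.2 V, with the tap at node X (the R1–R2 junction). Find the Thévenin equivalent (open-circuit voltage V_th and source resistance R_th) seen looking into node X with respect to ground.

V_th is the unloaded tap voltage: V_s · R2/(R1+R2) = 24.2 × 0.3253 = 7.873 V.
With V_s suppressed (replaced by a short), R_th = R1 ‖ R2 = (3.650 × 1.76)/(3.650 + 1.76) = 1.187 Ω.

V_th ≈ 7.87 V, R_th ≈ 1.19 Ω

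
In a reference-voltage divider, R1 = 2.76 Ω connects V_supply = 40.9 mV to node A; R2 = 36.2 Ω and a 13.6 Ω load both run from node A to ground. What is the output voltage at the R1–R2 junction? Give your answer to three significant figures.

R2 ‖ R_L = (36.2 × 13.6)/(36.2 + 13.6) = 9.886 Ω.
Voltage divider with the loaded lower leg: V_out = 40.9 × 9.886/(2.76 + 9.886) = 40.9 × 0.7817 = 31.97 mV.

V_out ≈ 32.0 mV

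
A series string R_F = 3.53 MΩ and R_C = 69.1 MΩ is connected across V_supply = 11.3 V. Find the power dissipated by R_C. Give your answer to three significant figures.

The common current is I = 11.3/72.63 = 0.1556 µA.
V(R_C) = I·R = 10.75 V; P = V·I = 10.75 × 0.1556 = 1.673 µW.

P ≈ 1.67 µW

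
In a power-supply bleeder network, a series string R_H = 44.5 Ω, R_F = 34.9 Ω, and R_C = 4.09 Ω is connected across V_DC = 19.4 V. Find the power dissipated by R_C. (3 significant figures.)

P ≈ 0.221 W

ΣR = 83.49 Ω → I = 19.4/83.49 = 0.2324 A.
V(R_C) = I·R = 0.9504 V; P = V·I = 0.9504 × 0.2324 = 0.2208 W.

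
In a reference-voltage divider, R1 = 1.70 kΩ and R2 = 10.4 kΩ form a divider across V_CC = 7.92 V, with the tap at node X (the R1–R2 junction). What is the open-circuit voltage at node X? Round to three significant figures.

V_th ≈ 6.81 V

With X open, the divider is unloaded: V_th = 7.92 × 10.4/12.10 = 6.807 V.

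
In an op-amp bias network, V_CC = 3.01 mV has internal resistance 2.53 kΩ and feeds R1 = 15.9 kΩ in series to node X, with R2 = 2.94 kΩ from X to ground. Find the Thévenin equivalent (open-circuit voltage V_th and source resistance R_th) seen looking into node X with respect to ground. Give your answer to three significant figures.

R1' = 2.53 + 15.9 = 18.43 kΩ (source resistance + R1).
With X open, the divider is unloaded: V_th = 3.01 × 2.94/21.37 = 0.4141 mV.
Zeroing V_CC shorts the top of R1' to ground, so R_th = R1' ‖ R2 = 2.536 kΩ.

V_th ≈ 0.414 mV, R_th ≈ 2.54 kΩ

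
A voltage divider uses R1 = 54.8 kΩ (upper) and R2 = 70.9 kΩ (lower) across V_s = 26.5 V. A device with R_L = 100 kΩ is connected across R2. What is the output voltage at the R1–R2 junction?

V_out ≈ 11.4 V

The load sits in parallel with R2, giving an effective lower resistance R2' = R2·R_L/(R2+R_L) = 41.49 kΩ.
Voltage divider with the loaded lower leg: V_out = 26.5 × 41.49/(54.8 + 41.49) = 26.5 × 0.4309 = 11.42 V.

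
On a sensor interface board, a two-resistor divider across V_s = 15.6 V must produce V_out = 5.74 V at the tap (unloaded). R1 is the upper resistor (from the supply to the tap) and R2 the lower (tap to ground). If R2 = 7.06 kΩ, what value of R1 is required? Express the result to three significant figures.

The divider ratio is R2/(R1+R2) = 5.74/15.6 = 0.3679.
So R1 = R2 · (V_s/V_out − 1) = 7.06 × (15.6/5.74 − 1) = 7.06 × 1.718 = 12.13 kΩ.

R1 ≈ 12.1 kΩ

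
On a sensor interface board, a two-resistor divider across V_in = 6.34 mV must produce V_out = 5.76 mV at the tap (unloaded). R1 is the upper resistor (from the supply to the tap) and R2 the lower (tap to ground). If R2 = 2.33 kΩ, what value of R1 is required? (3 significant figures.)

R1 ≈ 0.235 kΩ

The divider ratio is R2/(R1+R2) = 5.76/6.34 = 0.9085.
Rearranging, R1 = R2·(1−k)/k = 2.33 × 0.1007 = 0.2346 kΩ.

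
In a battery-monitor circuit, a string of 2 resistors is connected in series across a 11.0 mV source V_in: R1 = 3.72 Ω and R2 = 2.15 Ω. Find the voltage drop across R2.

Total series resistance ΣR = 3.72 + 2.15 = 5.870 Ω.
Voltage divider: V = V_in · (2.150 / 5.870) = 11.0 × 0.3663 = 4.029 mV.

V ≈ 4.03 mV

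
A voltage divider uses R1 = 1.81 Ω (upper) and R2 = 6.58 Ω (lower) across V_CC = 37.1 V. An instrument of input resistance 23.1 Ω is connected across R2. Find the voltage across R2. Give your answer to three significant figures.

V_out ≈ 27.4 V

R2 ‖ R_L = (6.58 × 23.1)/(6.58 + 23.1) = 5.121 Ω.
Now apply the divider: V_out = 37.1 × 0.7389 = 27.41 V.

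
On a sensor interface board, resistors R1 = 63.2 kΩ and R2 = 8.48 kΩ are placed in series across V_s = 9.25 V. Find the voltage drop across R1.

ΣR = 63.2 + 8.48 = 71.68 kΩ.
By the voltage-divider rule, V = 9.25 × 63.20/71.68 = 8.156 V.

V ≈ 8.16 V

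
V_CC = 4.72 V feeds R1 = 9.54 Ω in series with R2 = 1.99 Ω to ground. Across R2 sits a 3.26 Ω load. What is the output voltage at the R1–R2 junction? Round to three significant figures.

V_out ≈ 0.541 V

The load sits in parallel with R2, giving an effective lower resistance R2' = R2·R_L/(R2+R_L) = 1.236 Ω.
Then V_out = V_CC · R2'/(R1 + R2') = 4.72 × 1.236/10.78 = 0.5413 V.
(Unloaded it would be 0.815 V; the load pulls it down.)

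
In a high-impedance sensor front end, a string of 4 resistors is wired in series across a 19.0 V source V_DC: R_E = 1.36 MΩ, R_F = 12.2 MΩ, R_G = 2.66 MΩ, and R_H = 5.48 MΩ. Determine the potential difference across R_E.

Total series resistance ΣR = 1.36 + 12.2 + 2.66 + 5.48 = 21.70 MΩ.
Voltage divider: V = V_DC · (1.360 / 21.70) = 19.0 × 0.06267 = 1.191 V.

V ≈ 1.19 V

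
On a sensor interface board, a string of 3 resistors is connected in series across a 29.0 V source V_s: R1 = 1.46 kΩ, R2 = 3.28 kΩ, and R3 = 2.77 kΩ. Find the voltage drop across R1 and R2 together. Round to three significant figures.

V ≈ 18.3 V

Total series resistance ΣR = 1.46 + 3.28 + 2.77 = 7.510 kΩ.
R_{R1..R2} = 1.46 + 3.28 = 4.740 kΩ.
V = V_s · R/ΣR = 29.0 × 0.6312 = 18.30 V.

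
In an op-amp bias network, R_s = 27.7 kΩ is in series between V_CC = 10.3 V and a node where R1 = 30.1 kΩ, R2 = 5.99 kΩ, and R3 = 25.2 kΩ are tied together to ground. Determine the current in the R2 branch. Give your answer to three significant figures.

Parallel bank: R_p = 1/(1/30.1 + 1/5.99 + 1/25.2) = 4.169 kΩ.
V_A = 10.3 × 4.169/31.87 = 1.347 V.
Branch current I = V_A/R2 = 1.347/5.99 = 0.2250 mA.

I ≈ 0.225 mA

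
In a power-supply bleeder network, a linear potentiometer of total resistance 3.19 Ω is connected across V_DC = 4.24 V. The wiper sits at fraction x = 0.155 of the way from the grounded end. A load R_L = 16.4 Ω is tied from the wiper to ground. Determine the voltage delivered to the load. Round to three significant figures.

The pot divides into 2.696 Ω above the wiper and 0.4945 Ω below.
Lower segment in parallel with the load: 0.4945 ‖ 16.4 = 0.4800 Ω.
Then V_out = V_DC · 0.4800/(2.696 + 0.4800) = 0.6409 V.
(Unloaded: V_out = x·V_DC = 0.657 V.)

V_out ≈ 0.641 V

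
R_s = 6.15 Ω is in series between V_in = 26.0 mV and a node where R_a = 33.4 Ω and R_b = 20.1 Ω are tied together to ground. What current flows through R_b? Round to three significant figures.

I ≈ 0.868 mA

Parallel bank: R_p = 1/(1/33.4 + 1/20.1) = 12.55 Ω.
Node voltage V_A = V_in · R_p/(R_s + R_p) = 26.0 × 0.6711 = 17.45 mV.
I(R_b) = V_A / R_b = 17.45/20.1 = 0.8681 mA.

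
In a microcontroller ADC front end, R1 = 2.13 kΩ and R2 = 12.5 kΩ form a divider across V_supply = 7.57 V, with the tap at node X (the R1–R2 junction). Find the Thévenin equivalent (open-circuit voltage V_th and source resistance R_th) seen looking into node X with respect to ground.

V_th ≈ 6.47 V, R_th ≈ 1.82 kΩ

With X open, the divider is unloaded: V_th = 7.57 × 12.5/14.63 = 6.468 V.
With V_supply suppressed (replaced by a short), R_th = R1 ‖ R2 = (2.130 × 12.5)/(2.130 + 12.5) = 1.820 kΩ.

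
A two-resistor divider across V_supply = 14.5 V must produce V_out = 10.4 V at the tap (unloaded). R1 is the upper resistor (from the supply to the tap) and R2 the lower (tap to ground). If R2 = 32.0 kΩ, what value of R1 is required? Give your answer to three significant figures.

V_out/V_supply = R2/(R1+R2) = 0.7172.
So R1 = R2 · (V_supply/V_out − 1) = 32.0 × (14.5/10.4 − 1) = 32.0 × 0.3942 = 12.62 kΩ.

R1 ≈ 12.6 kΩ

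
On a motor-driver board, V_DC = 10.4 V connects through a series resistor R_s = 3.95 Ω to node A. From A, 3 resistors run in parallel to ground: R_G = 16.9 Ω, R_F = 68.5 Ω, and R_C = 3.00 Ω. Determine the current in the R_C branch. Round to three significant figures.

I ≈ 1.33 A

Parallel bank: R_p = 1/(1/16.9 + 1/68.5 + 1/3.00) = 2.456 Ω.
V_A by voltage divider: V_A = 10.4 × 2.456/(3.95 + 2.456) = 3.988 V.
I(R_C) = V_A / R_C = 3.988/3.00 = 1.329 A.
(Check via current divider: I_total = 1.623 A; share G_k/ΣG = 0.8188 → same result.)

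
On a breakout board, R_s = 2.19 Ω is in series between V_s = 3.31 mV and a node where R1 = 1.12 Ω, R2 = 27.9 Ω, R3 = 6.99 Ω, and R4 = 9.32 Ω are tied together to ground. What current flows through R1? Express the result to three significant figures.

Parallel bank: R_p = 1/(1/1.12 + 1/27.9 + 1/6.99 + 1/9.32) = 0.8481 Ω.
V_A = 3.31 × 0.8481/3.038 = 0.9240 mV.
I(R1) = V_A / R1 = 0.9240/1.12 = 0.8250 mA.
(Check via current divider: I_total = 1.089 mA; share G_k/ΣG = 0.7573 → same result.)

I ≈ 0.825 mA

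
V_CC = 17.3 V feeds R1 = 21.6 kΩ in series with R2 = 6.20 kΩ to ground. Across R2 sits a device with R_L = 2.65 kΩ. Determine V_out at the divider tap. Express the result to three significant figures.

The load sits in parallel with R2, giving an effective lower resistance R2' = R2·R_L/(R2+R_L) = 1.856 kΩ.
Then V_out = V_CC · R2'/(R1 + R2') = 17.3 × 1.856/23.46 = 1.369 V.
(Unloaded it would be 3.86 V; the load pulls it down.)

V_out ≈ 1.37 V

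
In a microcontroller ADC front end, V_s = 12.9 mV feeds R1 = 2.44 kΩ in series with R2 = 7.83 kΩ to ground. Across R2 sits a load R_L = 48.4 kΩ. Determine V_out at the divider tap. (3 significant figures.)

V_out ≈ 9.47 mV

First combine the lower leg with the load: R2 ‖ R_L = 6.740 kΩ.
Voltage divider with the loaded lower leg: V_out = 12.9 × 6.740/(2.44 + 6.740) = 12.9 × 0.7342 = 9.471 mV.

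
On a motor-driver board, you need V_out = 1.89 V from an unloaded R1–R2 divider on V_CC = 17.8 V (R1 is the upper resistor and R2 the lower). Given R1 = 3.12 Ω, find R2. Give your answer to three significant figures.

The divider ratio is R2/(R1+R2) = 1.89/17.8 = 0.1062.
Rearranging, R2 = R1·k/(1−k) = 3.12 × 0.1188 = 0.3706 Ω.

R2 ≈ 0.371 Ω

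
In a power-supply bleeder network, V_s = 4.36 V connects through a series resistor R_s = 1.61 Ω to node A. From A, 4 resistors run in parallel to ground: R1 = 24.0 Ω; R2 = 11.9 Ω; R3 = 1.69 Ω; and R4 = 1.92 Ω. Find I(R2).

Equivalent of the parallel group: R_p = 0.8076 Ω.
V_A by voltage divider: V_A = 4.36 × 0.8076/(1.61 + 0.8076) = 1.456 V.
Branch current I = V_A/R2 = 1.456/11.9 = 0.1224 A.
(Check via current divider: I_total = 1.803 A; share G_k/ΣG = 0.06786 → same result.)

I ≈ 0.122 A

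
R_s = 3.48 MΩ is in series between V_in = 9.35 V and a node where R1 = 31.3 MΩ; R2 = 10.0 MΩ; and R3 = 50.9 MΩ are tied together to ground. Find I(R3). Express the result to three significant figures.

I ≈ 0.120 µA

Combine the parallel branches: R_p = (1/31.3 + 1/10.0 + 1/50.9)⁻¹ = 6.597 MΩ.
V_A by voltage divider: V_A = 9.35 × 6.597/(3.48 + 6.597) = 6.121 V.
Branch current I = V_A/R3 = 6.121/50.9 = 0.1203 µA.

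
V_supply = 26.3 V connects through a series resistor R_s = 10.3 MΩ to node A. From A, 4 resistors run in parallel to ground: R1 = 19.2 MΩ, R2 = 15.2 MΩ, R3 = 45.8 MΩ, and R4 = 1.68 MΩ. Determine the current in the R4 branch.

Parallel bank: R_p = 1/(1/19.2 + 1/15.2 + 1/45.8 + 1/1.68) = 1.361 MΩ.
V_A by voltage divider: V_A = 26.3 × 1.361/(10.3 + 1.361) = 3.069 V.
I(R4) = V_A / R4 = 3.069/1.68 = 1.827 µA.
(Equivalently: I_total = 2.255 µA, then current-divider fraction G_k/ΣG = 0.8099.)

I ≈ 1.83 µA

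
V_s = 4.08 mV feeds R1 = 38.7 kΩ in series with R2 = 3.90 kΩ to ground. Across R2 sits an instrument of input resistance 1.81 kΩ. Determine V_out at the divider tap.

The load sits in parallel with R2, giving an effective lower resistance R2' = R2·R_L/(R2+R_L) = 1.236 kΩ.
Voltage divider with the loaded lower leg: V_out = 4.08 × 1.236/(38.7 + 1.236) = 4.08 × 0.03096 = 0.1263 mV.
(Unloaded it would be 0.374 mV; the load pulls it down.)

V_out ≈ 0.126 mV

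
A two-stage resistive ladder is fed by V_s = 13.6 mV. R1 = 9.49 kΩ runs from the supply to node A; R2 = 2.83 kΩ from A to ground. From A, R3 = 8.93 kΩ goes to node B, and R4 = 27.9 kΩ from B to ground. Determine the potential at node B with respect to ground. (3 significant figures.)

Node A sees R2 in parallel with the series input of stage 2, R3 + R4 = 36.83 kΩ.
R2 ‖ (R3+R4) = 2.628 kΩ.
So V_A = 13.6 × 0.2169 = 2.949 mV.
Stage 2 is unloaded, so V_B = V_A · R4/(R3+R4) = 2.949 × 27.9/36.83 = 2.234 mV.

V_B ≈ 2.23 mV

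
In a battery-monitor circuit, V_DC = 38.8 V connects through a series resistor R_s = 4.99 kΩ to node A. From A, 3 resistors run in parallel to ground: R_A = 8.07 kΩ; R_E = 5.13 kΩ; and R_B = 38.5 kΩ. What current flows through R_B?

I ≈ 0.370 mA

Combine the parallel branches: R_p = (1/8.07 + 1/5.13 + 1/38.5)⁻¹ = 2.900 kΩ.
Node voltage V_A = V_DC · R_p/(R_s + R_p) = 38.8 × 0.3676 = 14.26 V.
I(R_B) = V_A / R_B = 14.26/38.5 = 0.3704 mA.
(Check via current divider: I_total = 4.918 mA; share G_k/ΣG = 0.07533 → same result.)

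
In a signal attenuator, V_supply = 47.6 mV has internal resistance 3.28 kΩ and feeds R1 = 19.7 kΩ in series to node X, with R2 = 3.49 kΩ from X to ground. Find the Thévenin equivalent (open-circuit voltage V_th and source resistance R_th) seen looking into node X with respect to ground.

R1' = 3.28 + 19.7 = 22.98 kΩ (source resistance + R1).
With X open, the divider is unloaded: V_th = 47.6 × 3.49/26.47 = 6.276 mV.
Zeroing V_supply shorts the top of R1' to ground, so R_th = R1' ‖ R2 = 3.030 kΩ.

V_th ≈ 6.28 mV, R_th ≈ 3.03 kΩ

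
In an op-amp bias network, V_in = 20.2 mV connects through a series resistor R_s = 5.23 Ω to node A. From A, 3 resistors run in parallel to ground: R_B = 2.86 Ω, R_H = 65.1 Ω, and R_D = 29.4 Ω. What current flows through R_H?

Combine the parallel branches: R_p = (1/2.86 + 1/65.1 + 1/29.4)⁻¹ = 2.506 Ω.
V_A = 20.2 × 2.506/7.736 = 6.544 mV.
I(R_H) = V_A / R_H = 6.544/65.1 = 0.1005 mA.

I ≈ 0.101 mA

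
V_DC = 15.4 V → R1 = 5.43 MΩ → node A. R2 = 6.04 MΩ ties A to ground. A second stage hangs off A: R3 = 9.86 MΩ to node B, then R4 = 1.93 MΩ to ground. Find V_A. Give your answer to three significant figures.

Looking into the second stage from A: R3 + R4 = 11.79 MΩ appears in parallel with R2.
R2 ‖ (R3+R4) = 3.994 MΩ.
So V_A = 15.4 × 0.4238 = 6.527 V.

V_A ≈ 6.53 V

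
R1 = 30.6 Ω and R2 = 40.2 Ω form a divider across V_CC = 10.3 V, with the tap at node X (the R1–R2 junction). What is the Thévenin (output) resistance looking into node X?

With V_CC suppressed (replaced by a short), R_th = R1 ‖ R2 = (30.60 × 40.2)/(30.60 + 40.2) = 17.37 Ω.

R_th ≈ 17.4 Ω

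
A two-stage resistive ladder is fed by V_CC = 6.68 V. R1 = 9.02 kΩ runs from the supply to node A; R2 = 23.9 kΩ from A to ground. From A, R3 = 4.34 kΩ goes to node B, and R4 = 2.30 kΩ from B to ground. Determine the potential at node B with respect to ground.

The second stage (R3 + R4 = 6.640 kΩ) loads node A in parallel with R2.
Effective lower resistance at A: R2 ‖ 6.640 = 5.196 kΩ.
First divider: V_A = V_CC · 5.196/(9.02 + 5.196) = 2.442 V.
Then the unloaded second divider: V_B = V_A × R4/(R3+R4) = 2.442 × 0.3464 = 0.8458 V.

V_B ≈ 0.846 V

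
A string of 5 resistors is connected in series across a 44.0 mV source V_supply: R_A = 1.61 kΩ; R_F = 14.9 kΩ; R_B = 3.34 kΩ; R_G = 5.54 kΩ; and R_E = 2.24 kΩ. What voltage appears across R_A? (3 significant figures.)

Total series resistance ΣR = 1.61 + 14.9 + 3.34 + 5.54 + 2.24 = 27.63 kΩ.
V = V_supply · R/ΣR = 44.0 × 0.05827 = 2.564 mV.

V ≈ 2.56 mV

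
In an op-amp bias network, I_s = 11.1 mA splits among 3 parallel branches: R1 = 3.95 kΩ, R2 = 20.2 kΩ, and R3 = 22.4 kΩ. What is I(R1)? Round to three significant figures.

I ≈ 8.09 mA

Total conductance ΣG = 1/3.95 + 1/20.2 + 1/22.4 = 0.3473 (units of 1/kΩ).
R1 takes the fraction G_k/ΣG = 0.2532/0.3473 = 0.7289, so I = 11.1 × 0.7289 = 8.091 mA.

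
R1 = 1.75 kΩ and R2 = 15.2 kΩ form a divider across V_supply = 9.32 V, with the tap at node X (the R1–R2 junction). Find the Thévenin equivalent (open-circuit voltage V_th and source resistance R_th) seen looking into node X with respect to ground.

Open-circuit (no load on X): V_th = V_supply · R2/(R1 + R2) = 9.32 × 15.2/(1.750 + 15.2) = 8.358 V.
With V_supply suppressed (replaced by a short), R_th = R1 ‖ R2 = (1.750 × 15.2)/(1.750 + 15.2) = 1.569 kΩ.

V_th ≈ 8.36 V, R_th ≈ 1.57 kΩ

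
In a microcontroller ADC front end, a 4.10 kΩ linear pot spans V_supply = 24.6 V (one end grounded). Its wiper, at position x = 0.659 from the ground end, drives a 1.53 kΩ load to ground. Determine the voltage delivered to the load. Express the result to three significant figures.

The pot divides into 1.398 kΩ above the wiper and 2.702 kΩ below.
(x·R_p) ‖ R_L = 0.9768 kΩ.
V_out = 24.6 × 0.9768/(1.398 + 0.9768) = 10.12 V.

V_out ≈ 10.1 V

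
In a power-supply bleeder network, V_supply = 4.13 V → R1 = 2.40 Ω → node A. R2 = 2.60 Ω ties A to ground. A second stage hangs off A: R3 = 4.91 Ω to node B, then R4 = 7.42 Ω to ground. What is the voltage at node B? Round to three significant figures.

The second stage (R3 + R4 = 12.33 Ω) loads node A in parallel with R2.
R2 ‖ (R3+R4) = 2.147 Ω.
So V_A = 4.13 × 0.4722 = 1.950 V.
V_B = V_A × 0.6018 = 1.174 V.

V_B ≈ 1.17 V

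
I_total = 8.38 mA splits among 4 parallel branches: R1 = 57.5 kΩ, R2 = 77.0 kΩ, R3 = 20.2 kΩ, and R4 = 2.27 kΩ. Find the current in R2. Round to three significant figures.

ΣG = 1/57.5 + 1/77.0 + 1/20.2 + 1/2.27 = 0.5204.
R2 takes the fraction G_k/ΣG = 0.01299/0.5204 = 0.02496, so I = 8.38 × 0.02496 = 0.2091 mA.

I ≈ 0.209 mA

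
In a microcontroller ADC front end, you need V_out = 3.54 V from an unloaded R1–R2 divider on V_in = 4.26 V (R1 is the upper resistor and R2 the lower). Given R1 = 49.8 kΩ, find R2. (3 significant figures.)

R2 ≈ 245 kΩ

The divider ratio is R2/(R1+R2) = 3.54/4.26 = 0.8310.
Rearranging, R2 = R1·k/(1−k) = 49.8 × 4.917 = 244.9 kΩ.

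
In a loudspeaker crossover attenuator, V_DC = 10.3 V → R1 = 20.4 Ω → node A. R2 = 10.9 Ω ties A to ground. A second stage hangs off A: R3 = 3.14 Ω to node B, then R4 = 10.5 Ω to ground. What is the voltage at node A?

Node A sees R2 in parallel with the series input of stage 2, R3 + R4 = 13.64 Ω.
R2 ‖ (R3+R4) = 6.059 Ω.
So V_A = 10.3 × 0.2290 = 2.359 V.

V_A ≈ 2.36 V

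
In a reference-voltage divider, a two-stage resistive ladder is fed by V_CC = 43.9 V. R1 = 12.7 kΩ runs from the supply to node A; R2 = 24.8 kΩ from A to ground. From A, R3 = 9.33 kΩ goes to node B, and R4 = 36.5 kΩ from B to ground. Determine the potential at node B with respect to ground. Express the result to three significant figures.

Node A sees R2 in parallel with the series input of stage 2, R3 + R4 = 45.83 kΩ.
Effective lower resistance at A: R2 ‖ 45.83 = 16.09 kΩ.
First divider: V_A = V_CC · 16.09/(12.7 + 16.09) = 24.54 V.
Stage 2 is unloaded, so V_B = V_A · R4/(R3+R4) = 24.54 × 36.5/45.83 = 19.54 V.

V_B ≈ 19.5 V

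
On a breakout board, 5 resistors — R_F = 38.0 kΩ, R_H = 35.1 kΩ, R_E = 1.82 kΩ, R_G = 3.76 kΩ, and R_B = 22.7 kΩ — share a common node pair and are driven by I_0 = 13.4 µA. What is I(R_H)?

ΣG = 1/38.0 + 1/35.1 + 1/1.82 + 1/3.76 + 1/22.7 = 0.9143.
R_H takes the fraction G_k/ΣG = 0.02849/0.9143 = 0.03116, so I = 13.4 × 0.03116 = 0.4176 µA.

I ≈ 0.418 µA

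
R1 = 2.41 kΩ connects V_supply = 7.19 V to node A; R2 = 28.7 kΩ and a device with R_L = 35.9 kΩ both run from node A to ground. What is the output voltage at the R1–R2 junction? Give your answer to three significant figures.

V_out ≈ 6.25 V

R2 ‖ R_L = (28.7 × 35.9)/(28.7 + 35.9) = 15.95 kΩ.
Then V_out = V_supply · R2'/(R1 + R2') = 7.19 × 15.95/18.36 = 6.246 V.
(Unloaded it would be 6.63 V; the load pulls it down.)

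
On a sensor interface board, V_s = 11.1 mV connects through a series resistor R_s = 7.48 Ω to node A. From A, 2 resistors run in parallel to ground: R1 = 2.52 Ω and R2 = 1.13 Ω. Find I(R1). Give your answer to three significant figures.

Parallel bank: R_p = 1/(1/2.52 + 1/1.13) = 0.7802 Ω.
Node voltage V_A = V_s · R_p/(R_s + R_p) = 11.1 × 0.09445 = 1.048 mV.
I(R1) = V_A / R1 = 1.048/2.52 = 0.4160 mA.
(Equivalently: I_total = 1.344 mA, then current-divider fraction G_k/ΣG = 0.3096.)

I ≈ 0.416 mA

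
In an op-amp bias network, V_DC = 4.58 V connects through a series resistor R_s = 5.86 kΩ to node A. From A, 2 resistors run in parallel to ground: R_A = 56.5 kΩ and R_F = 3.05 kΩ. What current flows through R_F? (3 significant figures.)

I ≈ 0.496 mA

Equivalent of the parallel group: R_p = 2.894 kΩ.
Node voltage V_A = V_DC · R_p/(R_s + R_p) = 4.58 × 0.3306 = 1.514 V.
Branch current I = V_A/R_F = 1.514/3.05 = 0.4964 mA.
(Check via current divider: I_total = 0.5232 mA; share G_k/ΣG = 0.9488 → same result.)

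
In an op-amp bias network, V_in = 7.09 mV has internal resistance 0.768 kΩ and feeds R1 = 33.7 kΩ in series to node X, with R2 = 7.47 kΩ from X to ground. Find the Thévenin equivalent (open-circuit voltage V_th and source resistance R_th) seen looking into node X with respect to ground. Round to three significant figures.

V_th ≈ 1.26 mV, R_th ≈ 6.14 kΩ

R1' = 0.768 + 33.7 = 34.47 kΩ (source resistance + R1).
With X open, the divider is unloaded: V_th = 7.09 × 7.47/41.94 = 1.263 mV.
Looking into X with the source shorted: R_th = R1'·R2/(R1'+R2) = 34.47 × 7.47/41.94 = 6.139 kΩ.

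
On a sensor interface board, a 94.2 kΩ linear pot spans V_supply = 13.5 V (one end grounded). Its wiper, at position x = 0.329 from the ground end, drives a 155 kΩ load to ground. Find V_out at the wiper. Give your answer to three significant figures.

Lower segment x·R_p = 30.99 kΩ; upper segment (1−x)·R_p = 63.21 kΩ.
(x·R_p) ‖ R_L = 25.83 kΩ.
Then V_out = V_supply · 25.83/(63.21 + 25.83) = 3.916 V.

V_out ≈ 3.92 V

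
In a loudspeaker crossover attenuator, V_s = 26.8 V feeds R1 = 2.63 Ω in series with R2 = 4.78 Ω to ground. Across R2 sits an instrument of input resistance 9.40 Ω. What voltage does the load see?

V_out ≈ 14.6 V

R2 ‖ R_L = (4.78 × 9.40)/(4.78 + 9.40) = 3.169 Ω.
Then V_out = V_s · R2'/(R1 + R2') = 26.8 × 3.169/5.799 = 14.64 V.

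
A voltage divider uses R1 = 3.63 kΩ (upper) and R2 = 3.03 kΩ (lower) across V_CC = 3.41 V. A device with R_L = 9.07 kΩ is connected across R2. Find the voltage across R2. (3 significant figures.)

V_out ≈ 1.31 V

The load sits in parallel with R2, giving an effective lower resistance R2' = R2·R_L/(R2+R_L) = 2.271 kΩ.
Voltage divider with the loaded lower leg: V_out = 3.41 × 2.271/(3.63 + 2.271) = 3.41 × 0.3849 = 1.312 V.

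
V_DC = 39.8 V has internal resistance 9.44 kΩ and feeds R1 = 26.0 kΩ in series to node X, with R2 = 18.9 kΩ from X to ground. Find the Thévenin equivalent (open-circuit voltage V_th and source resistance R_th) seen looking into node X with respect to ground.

R1' = 9.44 + 26.0 = 35.44 kΩ (source resistance + R1).
With X open, the divider is unloaded: V_th = 39.8 × 18.9/54.34 = 13.84 V.
With V_DC suppressed (replaced by a short), R_th = R1' ‖ R2 = (35.44 × 18.9)/(35.44 + 18.9) = 12.33 kΩ.

V_th ≈ 13.8 V, R_th ≈ 12.3 kΩ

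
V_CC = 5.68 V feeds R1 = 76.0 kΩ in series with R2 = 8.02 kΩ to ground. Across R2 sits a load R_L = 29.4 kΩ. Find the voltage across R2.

The load sits in parallel with R2, giving an effective lower resistance R2' = R2·R_L/(R2+R_L) = 6.301 kΩ.
Then V_out = V_CC · R2'/(R1 + R2') = 5.68 × 6.301/82.30 = 0.4349 V.

V_out ≈ 0.435 V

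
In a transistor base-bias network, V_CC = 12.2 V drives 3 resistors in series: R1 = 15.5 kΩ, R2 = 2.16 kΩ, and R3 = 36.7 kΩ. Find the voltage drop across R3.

ΣR = 15.5 + 2.16 + 36.7 = 54.36 kΩ.
V = V_CC · R/ΣR = 12.2 × 0.6751 = 8.237 V.

V ≈ 8.24 V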